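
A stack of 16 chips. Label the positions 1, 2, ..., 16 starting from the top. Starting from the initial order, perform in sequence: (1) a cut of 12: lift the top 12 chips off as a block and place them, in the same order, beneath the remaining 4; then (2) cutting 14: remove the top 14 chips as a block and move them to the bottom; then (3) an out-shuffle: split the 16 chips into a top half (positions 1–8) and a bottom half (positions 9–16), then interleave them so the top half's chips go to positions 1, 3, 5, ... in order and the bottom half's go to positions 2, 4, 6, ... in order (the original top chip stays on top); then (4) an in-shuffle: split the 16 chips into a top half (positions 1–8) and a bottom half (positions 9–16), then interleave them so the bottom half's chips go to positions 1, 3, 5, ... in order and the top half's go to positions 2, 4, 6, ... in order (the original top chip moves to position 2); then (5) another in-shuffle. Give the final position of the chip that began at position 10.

13

Track the chip from position 10 forward through each operation:
  after op 1 (cut 12): 10 → 14
  after op 2 (cut 14): 14 → 16
  after op 3 (out-shuffle): 16 → 16
  after op 4 (in-shuffle): 16 → 15
  after op 5 (in-shuffle): 15 → 13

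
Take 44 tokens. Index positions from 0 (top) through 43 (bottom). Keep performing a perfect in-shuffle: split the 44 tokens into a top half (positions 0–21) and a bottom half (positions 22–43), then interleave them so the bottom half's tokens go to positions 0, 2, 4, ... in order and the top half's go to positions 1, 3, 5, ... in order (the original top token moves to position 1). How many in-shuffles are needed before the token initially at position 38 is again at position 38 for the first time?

Follow position 38 under repeated in-shuffles:
38 → 32 → 20 → 41 → 38
It first returns after 4 in-shuffles.

4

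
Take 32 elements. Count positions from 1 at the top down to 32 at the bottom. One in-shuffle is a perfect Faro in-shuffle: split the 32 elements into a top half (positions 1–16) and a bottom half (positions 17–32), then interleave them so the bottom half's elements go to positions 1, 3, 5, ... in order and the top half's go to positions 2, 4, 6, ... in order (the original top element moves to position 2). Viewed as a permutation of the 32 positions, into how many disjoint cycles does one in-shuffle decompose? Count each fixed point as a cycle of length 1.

4

Trace each unvisited position around until it returns:
(1 2 4 8 16 32 31 29 25 17) (3 6 12 24 15 30 27 21 9 18) (5 10 20 7 14 28 23 13 26 19) (11 22)
4 cycles in total.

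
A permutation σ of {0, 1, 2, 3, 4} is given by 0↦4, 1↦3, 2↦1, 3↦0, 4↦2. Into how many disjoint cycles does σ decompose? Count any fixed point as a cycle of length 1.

Cycle decomposition: (0 4 2 1 3).
1 cycle.

1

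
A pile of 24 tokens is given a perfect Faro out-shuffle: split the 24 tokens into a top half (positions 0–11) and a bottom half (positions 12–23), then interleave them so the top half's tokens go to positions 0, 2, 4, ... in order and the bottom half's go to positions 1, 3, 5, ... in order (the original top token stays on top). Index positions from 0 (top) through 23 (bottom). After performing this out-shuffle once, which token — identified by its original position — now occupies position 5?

14

Work backwards from position 5, undoing one out-shuffle at a time:
5 ← 14
So the token now at position 5 started at position 14.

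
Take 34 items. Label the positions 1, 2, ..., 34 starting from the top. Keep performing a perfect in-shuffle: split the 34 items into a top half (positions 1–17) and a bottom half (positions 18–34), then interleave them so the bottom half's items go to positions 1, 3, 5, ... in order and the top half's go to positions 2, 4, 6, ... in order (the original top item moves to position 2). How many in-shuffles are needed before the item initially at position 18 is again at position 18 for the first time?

Follow position 18 under repeated in-shuffles:
18 → 1 → 2 → 4 → 8 → 16 → 32 → 29 → 23 → 11 → 22 → 9 → 18
It first returns after 12 in-shuffles.

12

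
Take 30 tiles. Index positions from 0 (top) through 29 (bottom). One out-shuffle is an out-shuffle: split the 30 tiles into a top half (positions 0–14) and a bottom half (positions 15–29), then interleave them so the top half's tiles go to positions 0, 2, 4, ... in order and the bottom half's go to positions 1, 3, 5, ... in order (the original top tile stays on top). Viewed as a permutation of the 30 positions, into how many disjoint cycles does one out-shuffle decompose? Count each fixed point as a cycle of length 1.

Trace each unvisited position around until it returns:
(0) (1 2 4 8 16 3 ... len 28) (29)
3 cycles in total.

3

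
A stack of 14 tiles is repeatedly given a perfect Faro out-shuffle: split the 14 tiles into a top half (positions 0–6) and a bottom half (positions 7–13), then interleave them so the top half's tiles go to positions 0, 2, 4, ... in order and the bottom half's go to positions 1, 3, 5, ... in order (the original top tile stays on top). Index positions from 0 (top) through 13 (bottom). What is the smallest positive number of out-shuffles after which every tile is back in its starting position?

The out-shuffle permutes the 14 positions with cycle lengths [1, 1, 12].
Every tile is home exactly when every cycle has completed a whole number of laps, i.e. after lcm(1, 12) = 12 out-shuffles.

12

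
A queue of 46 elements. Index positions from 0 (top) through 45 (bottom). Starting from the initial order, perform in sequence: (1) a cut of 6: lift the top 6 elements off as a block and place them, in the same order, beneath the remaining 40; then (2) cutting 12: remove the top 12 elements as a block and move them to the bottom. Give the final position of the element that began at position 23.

Track the element from position 23 forward through each operation:
  after op 1 (cut 6): 23 → 17
  after op 2 (cut 12): 17 → 5

5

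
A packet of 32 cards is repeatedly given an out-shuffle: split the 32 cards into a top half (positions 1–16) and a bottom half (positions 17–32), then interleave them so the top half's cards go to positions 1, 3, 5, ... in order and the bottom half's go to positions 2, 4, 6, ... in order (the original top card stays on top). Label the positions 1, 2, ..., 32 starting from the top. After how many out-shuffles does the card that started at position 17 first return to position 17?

5

Follow position 17 under repeated out-shuffles:
17 → 2 → 3 → 5 → 9 → 17
It first returns after 5 out-shuffles.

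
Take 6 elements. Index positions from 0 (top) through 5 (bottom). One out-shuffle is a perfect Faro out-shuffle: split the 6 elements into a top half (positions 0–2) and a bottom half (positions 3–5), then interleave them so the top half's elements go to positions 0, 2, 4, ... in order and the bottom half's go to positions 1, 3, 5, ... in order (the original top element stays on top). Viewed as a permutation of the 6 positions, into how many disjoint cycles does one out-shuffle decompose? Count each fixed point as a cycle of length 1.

Trace each unvisited position around until it returns:
(0) (1 2 4 3) (5)
3 cycles in total.

3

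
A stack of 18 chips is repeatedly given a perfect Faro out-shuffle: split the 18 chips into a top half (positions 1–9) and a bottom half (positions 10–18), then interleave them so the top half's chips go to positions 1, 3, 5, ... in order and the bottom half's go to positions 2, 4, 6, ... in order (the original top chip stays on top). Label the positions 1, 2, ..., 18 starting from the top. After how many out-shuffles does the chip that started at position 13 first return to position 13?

8

Follow position 13 under repeated out-shuffles:
13 → 8 → 15 → 12 → 6 → 11 → 4 → 7 → 13
It first returns after 8 out-shuffles.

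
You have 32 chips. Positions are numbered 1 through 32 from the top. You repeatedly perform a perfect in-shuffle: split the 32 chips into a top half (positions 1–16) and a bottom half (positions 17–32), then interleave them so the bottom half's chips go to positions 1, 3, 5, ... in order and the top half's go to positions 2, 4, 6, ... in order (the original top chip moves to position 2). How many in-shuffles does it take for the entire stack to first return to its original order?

10

The in-shuffle permutes the 32 positions with cycle lengths [2, 10, 10, 10].
Every chip is home exactly when every cycle has completed a whole number of laps, i.e. after lcm(2, 10) = 10 in-shuffles.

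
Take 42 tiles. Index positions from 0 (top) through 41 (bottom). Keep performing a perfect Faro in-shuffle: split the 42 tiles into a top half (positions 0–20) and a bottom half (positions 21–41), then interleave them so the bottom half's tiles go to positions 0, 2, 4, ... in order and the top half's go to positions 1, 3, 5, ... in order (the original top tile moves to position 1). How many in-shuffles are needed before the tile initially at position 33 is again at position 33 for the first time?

Follow position 33 under repeated in-shuffles:
33 → 24 → 6 → 13 → 27 → 12 → 25 → 8 → 17 → 35 → 28 → 14 → 29 → 16 → 33
It first returns after 14 in-shuffles.

14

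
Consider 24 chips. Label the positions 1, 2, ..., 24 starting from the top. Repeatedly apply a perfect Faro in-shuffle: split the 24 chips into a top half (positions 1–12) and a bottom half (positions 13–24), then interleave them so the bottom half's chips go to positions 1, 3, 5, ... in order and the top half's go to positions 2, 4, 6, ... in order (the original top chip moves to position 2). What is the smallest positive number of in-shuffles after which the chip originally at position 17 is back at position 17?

Follow position 17 under repeated in-shuffles:
17 → 9 → 18 → 11 → 22 → 19 → 13 → 1 → 2 → 4 → 8 → 16 → 7 → 14 → 3 → 6 → 12 → 24 → 23 → 21 → 17
It first returns after 20 in-shuffles.

20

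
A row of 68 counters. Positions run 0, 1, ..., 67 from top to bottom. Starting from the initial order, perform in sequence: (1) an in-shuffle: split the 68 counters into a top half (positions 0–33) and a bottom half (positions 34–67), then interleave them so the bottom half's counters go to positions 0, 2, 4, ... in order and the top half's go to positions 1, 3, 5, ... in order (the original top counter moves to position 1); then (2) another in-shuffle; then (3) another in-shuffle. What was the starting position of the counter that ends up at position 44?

Undo the operations in reverse order, starting from position 44:
  undo op 3 (in-shuffle, from bottom half): 44 ← 56
  undo op 2 (in-shuffle, from bottom half): 56 ← 62
  undo op 1 (in-shuffle, from bottom half): 62 ← 65
So the counter at position 44 came from original position 65.

65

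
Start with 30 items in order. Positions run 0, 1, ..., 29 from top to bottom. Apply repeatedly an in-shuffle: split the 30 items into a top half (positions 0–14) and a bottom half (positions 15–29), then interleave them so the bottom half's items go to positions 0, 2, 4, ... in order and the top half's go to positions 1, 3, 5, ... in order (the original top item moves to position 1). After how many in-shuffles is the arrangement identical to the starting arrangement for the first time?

5

The in-shuffle permutes the 30 positions with cycle lengths [5, 5, 5, 5, 5, 5].
Every item is home exactly when every cycle has completed a whole number of laps, i.e. after lcm(5) = 5 in-shuffles.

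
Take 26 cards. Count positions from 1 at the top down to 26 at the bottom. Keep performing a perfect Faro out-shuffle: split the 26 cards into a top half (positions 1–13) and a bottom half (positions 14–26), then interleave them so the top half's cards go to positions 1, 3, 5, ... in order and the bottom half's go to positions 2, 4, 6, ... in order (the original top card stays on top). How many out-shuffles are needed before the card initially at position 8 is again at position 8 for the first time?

Follow position 8 under repeated out-shuffles:
8 → 15 → 4 → 7 → 13 → 25 → 24 → 22 → 18 → 10 → 19 → 12 → 23 → 20 → 14 → 2 → 3 → 5 → 9 → 17 → 8
It first returns after 20 out-shuffles.

20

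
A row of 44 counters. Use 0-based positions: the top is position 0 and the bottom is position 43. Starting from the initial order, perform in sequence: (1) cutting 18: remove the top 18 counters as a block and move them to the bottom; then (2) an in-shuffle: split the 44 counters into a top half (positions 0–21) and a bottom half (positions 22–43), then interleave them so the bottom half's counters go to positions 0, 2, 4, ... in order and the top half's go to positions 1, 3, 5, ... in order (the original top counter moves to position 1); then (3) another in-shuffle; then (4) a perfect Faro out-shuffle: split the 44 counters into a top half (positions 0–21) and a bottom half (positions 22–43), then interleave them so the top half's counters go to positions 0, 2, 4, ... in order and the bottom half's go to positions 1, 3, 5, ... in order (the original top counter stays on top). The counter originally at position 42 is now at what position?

18

Track the counter from position 42 forward through each operation:
  after op 1 (cut 18): 42 → 24
  after op 2 (in-shuffle): 24 → 4
  after op 3 (in-shuffle): 4 → 9
  after op 4 (out-shuffle): 9 → 18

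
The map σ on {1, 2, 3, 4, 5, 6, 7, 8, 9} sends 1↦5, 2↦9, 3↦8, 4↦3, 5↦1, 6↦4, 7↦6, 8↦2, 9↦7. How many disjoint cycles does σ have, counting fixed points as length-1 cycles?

Cycle decomposition: (1 5) (2 9 7 6 4 3 8).
2 cycles.

2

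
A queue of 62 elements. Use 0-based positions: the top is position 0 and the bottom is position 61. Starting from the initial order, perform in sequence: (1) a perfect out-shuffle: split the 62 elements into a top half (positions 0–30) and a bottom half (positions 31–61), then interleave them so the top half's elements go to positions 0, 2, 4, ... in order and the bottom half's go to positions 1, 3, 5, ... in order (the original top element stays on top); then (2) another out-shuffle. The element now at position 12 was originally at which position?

3

Undo the operations in reverse order, starting from position 12:
  undo op 2 (out-shuffle, from top half): 12 ← 6
  undo op 1 (out-shuffle, from top half): 6 ← 3
So the element at position 12 came from original position 3.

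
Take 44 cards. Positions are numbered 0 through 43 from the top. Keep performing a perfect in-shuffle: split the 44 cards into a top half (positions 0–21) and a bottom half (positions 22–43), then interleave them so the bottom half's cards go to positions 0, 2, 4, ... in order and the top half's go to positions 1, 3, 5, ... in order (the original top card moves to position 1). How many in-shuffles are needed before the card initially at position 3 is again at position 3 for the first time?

12

Follow position 3 under repeated in-shuffles:
3 → 7 → 15 → 31 → 18 → 37 → 30 → 16 → 33 → 22 → 0 → 1 → 3
It first returns after 12 in-shuffles.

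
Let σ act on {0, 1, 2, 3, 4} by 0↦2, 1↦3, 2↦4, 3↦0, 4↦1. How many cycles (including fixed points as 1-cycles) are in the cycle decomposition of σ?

Cycle decomposition: (0 2 4 1 3).
1 cycle.

1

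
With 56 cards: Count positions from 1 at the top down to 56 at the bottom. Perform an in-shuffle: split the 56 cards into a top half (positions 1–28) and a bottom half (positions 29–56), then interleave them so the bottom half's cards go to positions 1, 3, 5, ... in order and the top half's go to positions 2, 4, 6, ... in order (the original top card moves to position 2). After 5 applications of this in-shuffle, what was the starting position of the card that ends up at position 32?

Work backwards from position 32, undoing one in-shuffle at a time:
32 ← 16 ← 8 ← 4 ← 2 ← 1
So the card now at position 32 started at position 1.

1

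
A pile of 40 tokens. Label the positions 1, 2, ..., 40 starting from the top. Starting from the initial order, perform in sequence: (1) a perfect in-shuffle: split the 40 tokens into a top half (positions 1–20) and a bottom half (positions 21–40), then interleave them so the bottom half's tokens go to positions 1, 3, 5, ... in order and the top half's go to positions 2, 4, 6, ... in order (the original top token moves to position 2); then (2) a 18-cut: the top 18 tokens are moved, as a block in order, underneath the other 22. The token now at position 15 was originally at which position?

Undo the operations in reverse order, starting from position 15:
  undo op 2 (cut 18): 15 ← 33
  undo op 1 (in-shuffle, from bottom half): 33 ← 37
So the token at position 15 came from original position 37.

37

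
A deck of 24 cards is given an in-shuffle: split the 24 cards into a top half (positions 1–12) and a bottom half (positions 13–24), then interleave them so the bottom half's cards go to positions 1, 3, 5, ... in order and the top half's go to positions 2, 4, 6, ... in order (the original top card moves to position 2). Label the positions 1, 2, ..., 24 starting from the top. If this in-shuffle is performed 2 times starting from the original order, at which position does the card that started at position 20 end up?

Track the card's position through each in-shuffle:
20 → 15 → 5

5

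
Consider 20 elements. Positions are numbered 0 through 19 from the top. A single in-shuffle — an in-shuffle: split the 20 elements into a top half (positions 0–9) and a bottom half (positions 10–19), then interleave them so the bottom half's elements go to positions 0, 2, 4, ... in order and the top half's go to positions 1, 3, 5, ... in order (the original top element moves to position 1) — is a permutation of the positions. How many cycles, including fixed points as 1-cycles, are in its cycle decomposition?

Trace each unvisited position around until it returns:
(0 1 3 7 15 10) (2 5 11) (4 9 19 18 16 12) (6 13) (8 17 14)
5 cycles in total.

5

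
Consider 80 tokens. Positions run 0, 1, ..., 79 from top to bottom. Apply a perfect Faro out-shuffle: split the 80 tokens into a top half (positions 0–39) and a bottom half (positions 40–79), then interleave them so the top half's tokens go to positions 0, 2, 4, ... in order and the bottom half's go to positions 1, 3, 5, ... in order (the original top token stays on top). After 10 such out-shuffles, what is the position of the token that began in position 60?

Track the token's position through each out-shuffle:
60 → 41 → 3 → 6 → 12 → 24 → 48 → 17 → 34 → 68 → 57

57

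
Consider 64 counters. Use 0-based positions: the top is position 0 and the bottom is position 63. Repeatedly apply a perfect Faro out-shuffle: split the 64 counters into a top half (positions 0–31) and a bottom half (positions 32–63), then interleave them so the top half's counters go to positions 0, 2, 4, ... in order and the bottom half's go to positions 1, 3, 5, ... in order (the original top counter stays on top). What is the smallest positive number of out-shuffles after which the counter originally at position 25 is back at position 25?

6

Follow position 25 under repeated out-shuffles:
25 → 50 → 37 → 11 → 22 → 44 → 25
It first returns after 6 out-shuffles.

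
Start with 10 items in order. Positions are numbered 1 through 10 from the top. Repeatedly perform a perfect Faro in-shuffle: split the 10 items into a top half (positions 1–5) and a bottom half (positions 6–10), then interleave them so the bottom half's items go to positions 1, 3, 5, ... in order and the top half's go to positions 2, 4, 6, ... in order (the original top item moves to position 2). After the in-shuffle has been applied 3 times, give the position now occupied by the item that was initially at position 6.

4

Track the item's position through each in-shuffle:
6 → 1 → 2 → 4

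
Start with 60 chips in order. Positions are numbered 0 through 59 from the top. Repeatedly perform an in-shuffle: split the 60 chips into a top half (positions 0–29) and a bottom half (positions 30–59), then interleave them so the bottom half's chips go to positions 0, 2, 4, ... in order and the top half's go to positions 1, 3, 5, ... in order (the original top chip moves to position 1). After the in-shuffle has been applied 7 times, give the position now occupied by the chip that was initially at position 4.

29

Track the chip's position through each in-shuffle:
4 → 9 → 19 → 39 → 18 → 37 → 14 → 29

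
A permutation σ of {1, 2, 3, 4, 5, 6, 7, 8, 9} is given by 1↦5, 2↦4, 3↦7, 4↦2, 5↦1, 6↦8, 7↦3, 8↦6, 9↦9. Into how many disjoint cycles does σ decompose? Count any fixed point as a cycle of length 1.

Cycle decomposition: (1 5) (2 4) (3 7) (6 8) (9).
5 cycles.

5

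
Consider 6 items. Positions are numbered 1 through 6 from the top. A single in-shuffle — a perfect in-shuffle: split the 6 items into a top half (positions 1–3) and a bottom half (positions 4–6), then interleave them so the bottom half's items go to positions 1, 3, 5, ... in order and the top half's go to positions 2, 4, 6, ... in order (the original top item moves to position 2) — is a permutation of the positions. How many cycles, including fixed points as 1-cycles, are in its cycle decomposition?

Trace each unvisited position around until it returns:
(1 2 4) (3 6 5)
2 cycles in total.

2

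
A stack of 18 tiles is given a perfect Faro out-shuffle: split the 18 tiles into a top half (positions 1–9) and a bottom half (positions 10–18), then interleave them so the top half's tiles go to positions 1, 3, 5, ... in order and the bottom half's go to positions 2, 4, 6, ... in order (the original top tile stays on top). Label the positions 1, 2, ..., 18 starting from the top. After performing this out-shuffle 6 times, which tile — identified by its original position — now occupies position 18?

Work backwards from position 18, undoing one out-shuffle at a time:
18 ← 18 ← 18 ← 18 ← 18 ← 18 ← 18
So the tile now at position 18 started at position 18.

18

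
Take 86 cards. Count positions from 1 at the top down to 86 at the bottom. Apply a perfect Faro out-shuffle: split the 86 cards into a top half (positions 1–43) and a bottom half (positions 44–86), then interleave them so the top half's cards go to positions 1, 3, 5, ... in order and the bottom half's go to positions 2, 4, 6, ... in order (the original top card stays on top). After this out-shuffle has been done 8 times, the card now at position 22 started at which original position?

22

Work backwards from position 22, undoing one out-shuffle at a time:
22 ← 54 ← 70 ← 78 ← 82 ← 84 ← 85 ← 43 ← 22
So the card now at position 22 started at position 22.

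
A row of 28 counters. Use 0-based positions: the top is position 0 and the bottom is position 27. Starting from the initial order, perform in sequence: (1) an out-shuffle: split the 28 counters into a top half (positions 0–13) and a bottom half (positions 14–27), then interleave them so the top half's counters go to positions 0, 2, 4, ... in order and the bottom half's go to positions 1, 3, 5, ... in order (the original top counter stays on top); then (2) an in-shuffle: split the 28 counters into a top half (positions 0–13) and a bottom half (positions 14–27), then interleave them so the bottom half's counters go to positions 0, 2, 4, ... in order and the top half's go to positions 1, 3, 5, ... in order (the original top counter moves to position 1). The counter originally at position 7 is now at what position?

Track the counter from position 7 forward through each operation:
  after op 1 (out-shuffle): 7 → 14
  after op 2 (in-shuffle): 14 → 0

0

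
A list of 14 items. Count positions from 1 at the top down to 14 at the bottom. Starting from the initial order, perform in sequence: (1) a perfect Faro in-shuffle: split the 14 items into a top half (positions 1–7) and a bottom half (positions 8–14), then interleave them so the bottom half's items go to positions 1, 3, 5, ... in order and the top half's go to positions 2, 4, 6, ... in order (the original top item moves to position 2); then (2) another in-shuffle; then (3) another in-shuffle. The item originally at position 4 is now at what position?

Track the item from position 4 forward through each operation:
  after op 1 (in-shuffle): 4 → 8
  after op 2 (in-shuffle): 8 → 1
  after op 3 (in-shuffle): 1 → 2

2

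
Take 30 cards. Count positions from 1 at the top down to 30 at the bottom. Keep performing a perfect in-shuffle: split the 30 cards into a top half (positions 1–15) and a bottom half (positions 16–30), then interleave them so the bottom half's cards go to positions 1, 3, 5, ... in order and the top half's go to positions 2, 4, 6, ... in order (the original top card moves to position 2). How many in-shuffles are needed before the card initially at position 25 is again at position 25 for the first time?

Follow position 25 under repeated in-shuffles:
25 → 19 → 7 → 14 → 28 → 25
It first returns after 5 in-shuffles.

5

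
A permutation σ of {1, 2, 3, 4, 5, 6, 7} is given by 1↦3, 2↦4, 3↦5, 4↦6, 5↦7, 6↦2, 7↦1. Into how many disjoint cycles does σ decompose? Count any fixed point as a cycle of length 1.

2

Cycle decomposition: (1 3 5 7) (2 4 6).
2 cycles.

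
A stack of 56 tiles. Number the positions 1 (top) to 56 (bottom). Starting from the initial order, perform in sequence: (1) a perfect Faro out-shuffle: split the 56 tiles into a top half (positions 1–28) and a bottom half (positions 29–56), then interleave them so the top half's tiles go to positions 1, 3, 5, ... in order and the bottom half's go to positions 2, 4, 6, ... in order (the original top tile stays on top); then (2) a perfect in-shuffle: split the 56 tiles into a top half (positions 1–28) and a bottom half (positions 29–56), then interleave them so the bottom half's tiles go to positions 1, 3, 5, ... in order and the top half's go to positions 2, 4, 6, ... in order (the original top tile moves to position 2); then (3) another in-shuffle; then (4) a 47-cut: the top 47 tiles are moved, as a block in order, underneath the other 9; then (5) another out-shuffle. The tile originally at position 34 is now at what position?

Track the tile from position 34 forward through each operation:
  after op 1 (out-shuffle): 34 → 12
  after op 2 (in-shuffle): 12 → 24
  after op 3 (in-shuffle): 24 → 48
  after op 4 (cut 47): 48 → 1
  after op 5 (out-shuffle): 1 → 1

1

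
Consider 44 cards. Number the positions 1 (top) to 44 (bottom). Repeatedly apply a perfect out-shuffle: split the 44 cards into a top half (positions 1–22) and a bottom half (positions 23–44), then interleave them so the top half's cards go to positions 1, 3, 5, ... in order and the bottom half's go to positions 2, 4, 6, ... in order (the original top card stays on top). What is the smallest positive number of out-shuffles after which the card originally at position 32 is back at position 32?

Follow position 32 under repeated out-shuffles:
32 → 20 → 39 → 34 → 24 → 4 → 7 → 13 → 25 → 6 → 11 → 21 → 41 → 38 → 32
It first returns after 14 out-shuffles.

14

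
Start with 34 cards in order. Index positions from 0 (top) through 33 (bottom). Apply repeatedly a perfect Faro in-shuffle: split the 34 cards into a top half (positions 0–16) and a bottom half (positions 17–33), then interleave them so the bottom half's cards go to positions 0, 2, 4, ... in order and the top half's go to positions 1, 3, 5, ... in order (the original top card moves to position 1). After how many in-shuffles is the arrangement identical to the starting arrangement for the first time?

12

The in-shuffle permutes the 34 positions with cycle lengths [3, 3, 4, 12, 12].
Every card is home exactly when every cycle has completed a whole number of laps, i.e. after lcm(3, 4, 12) = 12 in-shuffles.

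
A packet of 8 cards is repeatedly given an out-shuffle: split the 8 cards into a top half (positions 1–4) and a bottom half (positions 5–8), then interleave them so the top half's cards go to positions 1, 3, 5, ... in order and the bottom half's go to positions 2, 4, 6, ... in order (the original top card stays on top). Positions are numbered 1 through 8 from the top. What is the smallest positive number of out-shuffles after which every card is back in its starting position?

The out-shuffle permutes the 8 positions with cycle lengths [1, 1, 3, 3].
Every card is home exactly when every cycle has completed a whole number of laps, i.e. after lcm(1, 3) = 3 out-shuffles.

3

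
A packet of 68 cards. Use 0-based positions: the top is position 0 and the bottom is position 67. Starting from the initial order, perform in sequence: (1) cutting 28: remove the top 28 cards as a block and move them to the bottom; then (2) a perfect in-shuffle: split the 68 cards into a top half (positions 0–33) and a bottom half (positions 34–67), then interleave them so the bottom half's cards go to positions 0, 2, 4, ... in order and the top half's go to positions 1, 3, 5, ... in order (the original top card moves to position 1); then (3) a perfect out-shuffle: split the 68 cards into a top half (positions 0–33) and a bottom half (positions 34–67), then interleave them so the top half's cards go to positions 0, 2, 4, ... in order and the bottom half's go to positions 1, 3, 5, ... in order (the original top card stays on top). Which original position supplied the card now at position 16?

66

Undo the operations in reverse order, starting from position 16:
  undo op 3 (out-shuffle, from top half): 16 ← 8
  undo op 2 (in-shuffle, from bottom half): 8 ← 38
  undo op 1 (cut 28): 38 ← 66
So the card at position 16 came from original position 66.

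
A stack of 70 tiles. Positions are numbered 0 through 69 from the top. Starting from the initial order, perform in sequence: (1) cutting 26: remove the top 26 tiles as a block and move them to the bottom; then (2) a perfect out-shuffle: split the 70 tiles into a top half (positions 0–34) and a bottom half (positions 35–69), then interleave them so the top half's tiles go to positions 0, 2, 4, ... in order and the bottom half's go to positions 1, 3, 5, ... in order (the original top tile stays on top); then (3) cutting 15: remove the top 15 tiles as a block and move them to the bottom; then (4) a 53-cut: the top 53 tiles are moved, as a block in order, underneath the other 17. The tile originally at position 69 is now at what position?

19

Track the tile from position 69 forward through each operation:
  after op 1 (cut 26): 69 → 43
  after op 2 (out-shuffle): 43 → 17
  after op 3 (cut 15): 17 → 2
  after op 4 (cut 53): 2 → 19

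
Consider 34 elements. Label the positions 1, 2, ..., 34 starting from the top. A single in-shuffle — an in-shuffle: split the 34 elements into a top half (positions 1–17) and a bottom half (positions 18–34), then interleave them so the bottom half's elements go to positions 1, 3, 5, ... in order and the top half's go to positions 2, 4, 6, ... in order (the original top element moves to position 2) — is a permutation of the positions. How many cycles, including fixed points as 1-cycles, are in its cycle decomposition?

5

Trace each unvisited position around until it returns:
(1 2 4 8 16 32 ... len 12) (3 6 12 24 13 26 ... len 12) (5 10 20) (7 14 28 21) (15 30 25)
5 cycles in total.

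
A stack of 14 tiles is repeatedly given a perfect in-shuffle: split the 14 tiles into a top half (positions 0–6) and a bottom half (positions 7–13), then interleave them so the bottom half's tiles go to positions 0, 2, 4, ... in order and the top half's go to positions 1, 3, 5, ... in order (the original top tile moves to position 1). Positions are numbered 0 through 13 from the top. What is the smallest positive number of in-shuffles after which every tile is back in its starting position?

The in-shuffle permutes the 14 positions with cycle lengths [2, 4, 4, 4].
Every tile is home exactly when every cycle has completed a whole number of laps, i.e. after lcm(2, 4) = 4 in-shuffles.

4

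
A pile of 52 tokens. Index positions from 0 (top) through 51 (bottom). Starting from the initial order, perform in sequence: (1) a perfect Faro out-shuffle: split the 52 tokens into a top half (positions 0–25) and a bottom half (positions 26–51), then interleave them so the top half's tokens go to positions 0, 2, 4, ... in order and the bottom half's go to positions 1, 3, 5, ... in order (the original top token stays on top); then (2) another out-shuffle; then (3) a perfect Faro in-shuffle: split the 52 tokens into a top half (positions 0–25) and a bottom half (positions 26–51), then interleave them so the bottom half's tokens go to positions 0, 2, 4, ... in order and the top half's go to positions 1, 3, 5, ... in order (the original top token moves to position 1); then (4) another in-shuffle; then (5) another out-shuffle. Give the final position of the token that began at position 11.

Track the token from position 11 forward through each operation:
  after op 1 (out-shuffle): 11 → 22
  after op 2 (out-shuffle): 22 → 44
  after op 3 (in-shuffle): 44 → 36
  after op 4 (in-shuffle): 36 → 20
  after op 5 (out-shuffle): 20 → 40

40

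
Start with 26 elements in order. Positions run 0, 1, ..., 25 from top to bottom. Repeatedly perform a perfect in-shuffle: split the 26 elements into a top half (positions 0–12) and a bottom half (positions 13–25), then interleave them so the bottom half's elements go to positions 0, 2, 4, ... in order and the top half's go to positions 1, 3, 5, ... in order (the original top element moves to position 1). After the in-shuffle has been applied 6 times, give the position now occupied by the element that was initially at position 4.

Track the element's position through each in-shuffle:
4 → 9 → 19 → 12 → 25 → 24 → 22

22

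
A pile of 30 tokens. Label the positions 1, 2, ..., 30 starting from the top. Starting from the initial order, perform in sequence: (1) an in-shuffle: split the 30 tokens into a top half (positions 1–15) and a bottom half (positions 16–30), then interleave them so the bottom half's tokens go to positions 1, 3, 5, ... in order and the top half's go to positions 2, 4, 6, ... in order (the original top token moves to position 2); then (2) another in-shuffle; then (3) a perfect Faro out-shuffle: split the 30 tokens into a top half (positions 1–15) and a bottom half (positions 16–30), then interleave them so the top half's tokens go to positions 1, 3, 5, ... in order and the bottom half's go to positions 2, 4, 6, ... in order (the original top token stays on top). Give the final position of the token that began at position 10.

17

Track the token from position 10 forward through each operation:
  after op 1 (in-shuffle): 10 → 20
  after op 2 (in-shuffle): 20 → 9
  after op 3 (out-shuffle): 9 → 17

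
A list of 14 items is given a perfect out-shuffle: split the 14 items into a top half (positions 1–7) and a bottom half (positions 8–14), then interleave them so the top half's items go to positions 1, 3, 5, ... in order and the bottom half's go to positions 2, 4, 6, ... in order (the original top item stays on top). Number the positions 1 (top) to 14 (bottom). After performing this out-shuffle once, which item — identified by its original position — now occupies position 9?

Work backwards from position 9, undoing one out-shuffle at a time:
9 ← 5
So the item now at position 9 started at position 5.

5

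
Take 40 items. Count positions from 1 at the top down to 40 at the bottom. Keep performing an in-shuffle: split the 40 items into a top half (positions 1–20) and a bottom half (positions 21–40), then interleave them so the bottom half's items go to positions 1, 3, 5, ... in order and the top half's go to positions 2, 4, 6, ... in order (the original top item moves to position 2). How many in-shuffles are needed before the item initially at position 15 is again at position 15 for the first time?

Follow position 15 under repeated in-shuffles:
15 → 30 → 19 → 38 → 35 → 29 → 17 → 34 → 27 → 13 → 26 → 11 → 22 → 3 → 6 → 12 → 24 → 7 → 14 → 28 → 15
It first returns after 20 in-shuffles.

20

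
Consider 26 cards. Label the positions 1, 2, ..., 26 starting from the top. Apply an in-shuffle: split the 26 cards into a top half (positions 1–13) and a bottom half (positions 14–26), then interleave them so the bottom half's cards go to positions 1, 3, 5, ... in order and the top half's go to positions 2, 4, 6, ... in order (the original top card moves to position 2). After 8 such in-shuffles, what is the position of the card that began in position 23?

Track the card's position through each in-shuffle:
23 → 19 → 11 → 22 → 17 → 7 → 14 → 1 → 2

2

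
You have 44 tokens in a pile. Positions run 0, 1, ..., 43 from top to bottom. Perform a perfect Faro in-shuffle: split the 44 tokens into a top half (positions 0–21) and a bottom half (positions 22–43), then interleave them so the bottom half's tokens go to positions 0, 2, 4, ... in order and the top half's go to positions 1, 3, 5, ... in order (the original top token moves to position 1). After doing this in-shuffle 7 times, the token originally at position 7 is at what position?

Track the token's position through each in-shuffle:
7 → 15 → 31 → 18 → 37 → 30 → 16 → 33

33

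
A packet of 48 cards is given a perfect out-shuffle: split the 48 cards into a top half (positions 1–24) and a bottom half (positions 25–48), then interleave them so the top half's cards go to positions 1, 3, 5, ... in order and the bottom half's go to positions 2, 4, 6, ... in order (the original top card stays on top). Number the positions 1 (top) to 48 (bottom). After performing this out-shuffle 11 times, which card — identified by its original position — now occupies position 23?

Work backwards from position 23, undoing one out-shuffle at a time:
23 ← 12 ← 30 ← 39 ← 20 ← 34 ← 41 ← 21 ← 11 ← 6 ← 27 ← 14
So the card now at position 23 started at position 14.

14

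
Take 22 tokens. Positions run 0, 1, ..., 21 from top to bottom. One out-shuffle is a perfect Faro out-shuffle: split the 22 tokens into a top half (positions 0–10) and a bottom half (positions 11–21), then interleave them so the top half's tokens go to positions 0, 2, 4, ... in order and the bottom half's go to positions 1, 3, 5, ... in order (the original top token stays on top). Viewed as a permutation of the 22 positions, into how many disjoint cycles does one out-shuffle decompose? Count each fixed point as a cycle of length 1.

Trace each unvisited position around until it returns:
(0) (1 2 4 8 16 11) (3 6 12) (5 10 20 19 17 13) (7 14) (9 18 15) (21)
7 cycles in total.

7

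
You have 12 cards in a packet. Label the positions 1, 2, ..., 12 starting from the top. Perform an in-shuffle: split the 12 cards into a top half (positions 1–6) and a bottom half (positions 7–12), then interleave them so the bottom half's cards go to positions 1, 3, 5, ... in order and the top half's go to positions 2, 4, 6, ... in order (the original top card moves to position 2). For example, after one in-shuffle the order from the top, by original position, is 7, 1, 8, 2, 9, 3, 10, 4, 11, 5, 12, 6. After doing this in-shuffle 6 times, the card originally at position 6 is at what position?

7

Track the card's position through each in-shuffle:
6 → 12 → 11 → 9 → 5 → 10 → 7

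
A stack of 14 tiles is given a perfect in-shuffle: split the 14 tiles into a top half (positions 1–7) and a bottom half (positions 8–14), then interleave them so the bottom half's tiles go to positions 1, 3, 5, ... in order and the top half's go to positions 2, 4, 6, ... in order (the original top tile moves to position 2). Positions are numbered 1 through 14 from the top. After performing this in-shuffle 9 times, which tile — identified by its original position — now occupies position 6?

Work backwards from position 6, undoing one in-shuffle at a time:
6 ← 3 ← 9 ← 12 ← 6 ← 3 ← 9 ← 12 ← 6 ← 3
So the tile now at position 6 started at position 3.

3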